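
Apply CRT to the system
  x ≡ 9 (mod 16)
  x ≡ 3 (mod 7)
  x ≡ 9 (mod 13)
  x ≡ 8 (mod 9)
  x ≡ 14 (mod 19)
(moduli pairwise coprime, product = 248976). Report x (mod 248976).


Product of moduli M = 16 · 7 · 13 · 9 · 19 = 248976.
Merge one congruence at a time:
  Start: x ≡ 9 (mod 16).
  Combine with x ≡ 3 (mod 7); new modulus lcm = 112.
    Write x = 9 + 16·t and substitute into x ≡ 3 (mod 7): 16·t ≡ 3 − 9 = -6 (mod 7).
    Reduce coefficients mod 7: 2·t ≡ 1 (mod 7).
    The inverse of 2 mod 7 is 4 (since 2·4 = 8 = 1·7 + 1), so t ≡ 4·1 = 4 ≡ 4 (mod 7).
    Then x = 9 + 16·4 = 73, valid modulo lcm(16, 7) = 112: x ≡ 73 (mod 112).
  Combine with x ≡ 9 (mod 13); new modulus lcm = 1456.
    Write x = 73 + 112·t and substitute into x ≡ 9 (mod 13): 112·t ≡ 9 − 73 = -64 (mod 13).
    Reduce coefficients mod 13: 8·t ≡ 1 (mod 13).
    The inverse of 8 mod 13 is 5 (since 8·5 = 40 = 3·13 + 1), so t ≡ 5·1 = 5 ≡ 5 (mod 13).
    Then x = 73 + 112·5 = 633, valid modulo lcm(112, 13) = 1456: x ≡ 633 (mod 1456).
  Combine with x ≡ 8 (mod 9); new modulus lcm = 13104.
    Write x = 633 + 1456·t and substitute into x ≡ 8 (mod 9): 1456·t ≡ 8 − 633 = -625 (mod 9).
    Reduce coefficients mod 9: 7·t ≡ 5 (mod 9).
    The inverse of 7 mod 9 is 4 (since 7·4 = 28 = 3·9 + 1), so t ≡ 4·5 = 20 ≡ 2 (mod 9).
    Then x = 633 + 1456·2 = 3545, valid modulo lcm(1456, 9) = 13104: x ≡ 3545 (mod 13104).
  Combine with x ≡ 14 (mod 19); new modulus lcm = 248976.
    Write x = 3545 + 13104·t and substitute into x ≡ 14 (mod 19): 13104·t ≡ 14 − 3545 = -3531 (mod 19).
    Reduce coefficients mod 19: 13·t ≡ 3 (mod 19).
    The inverse of 13 mod 19 is 3 (since 13·3 = 39 = 2·19 + 1), so t ≡ 3·3 = 9 ≡ 9 (mod 19).
    Then x = 3545 + 13104·9 = 121481, valid modulo lcm(13104, 19) = 248976: x ≡ 121481 (mod 248976).
Verify against each original: 121481 mod 16 = 9, 121481 mod 7 = 3, 121481 mod 13 = 9, 121481 mod 9 = 8, 121481 mod 19 = 14.

x ≡ 121481 (mod 248976).


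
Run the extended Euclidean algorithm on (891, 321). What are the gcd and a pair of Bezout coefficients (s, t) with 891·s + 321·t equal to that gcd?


Euclidean algorithm on (891, 321) — divide until remainder is 0:
  891 = 2 · 321 + 249
  321 = 1 · 249 + 72
  249 = 3 · 72 + 33
  72 = 2 · 33 + 6
  33 = 5 · 6 + 3
  6 = 2 · 3 + 0
gcd(891, 321) = 3.
Track Bezout coefficients alongside the remainders: start with r₀ = 891 = a·1 + b·0 (s = 1, t = 0) and r₁ = 321 = a·0 + b·1 (s = 0, t = 1); each new remainder r_{k+1} = r_{k-1} − q_k·r_k inherits s_{k+1} = s_{k-1} − q_k·s_k, t_{k+1} = t_{k-1} − q_k·t_k, so r_k = a·s_k + b·t_k at every step:
  q = 2: r = 249, s = 1 − 2·0 = 1, t = 0 − 2·1 = -2  (check: 891·1 + 321·(-2) = 249)
  q = 1: r = 72, s = 0 − 1·1 = -1, t = 1 − 1·(-2) = 3  (check: 891·(-1) + 321·3 = 72)
  q = 3: r = 33, s = 1 − 3·(-1) = 4, t = -2 − 3·3 = -11  (check: 891·4 + 321·(-11) = 33)
  q = 2: r = 6, s = -1 − 2·4 = -9, t = 3 − 2·(-11) = 25  (check: 891·(-9) + 321·25 = 6)
  q = 5: r = 3, s = 4 − 5·(-9) = 49, t = -11 − 5·25 = -136  (check: 891·49 + 321·(-136) = 3)
The row with r = 3 (the gcd) gives the Bezout coefficients s = 49, t = -136.
Result: 891 · (49) + 321 · (-136) = 3.

gcd(891, 321) = 3; s = 49, t = -136 (check: 891·49 + 321·(-136) = 3).


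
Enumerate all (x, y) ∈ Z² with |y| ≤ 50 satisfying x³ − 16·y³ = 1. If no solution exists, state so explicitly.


The equation is x³ - 16y³ = 1. For fixed y, x³ = 16·y³ + 1, so a solution requires the RHS to be a perfect cube.
Strategy: iterate y from -50 to 50, compute RHS = 16·y³ + 1, and check whether it is a (positive or negative) perfect cube.
Check small values of y:
  y = 0: RHS = 1 = (1)³ ⇒ x = 1 works.
  y = 1: RHS = 17 is not a perfect cube.
  y = -1: RHS = -15 is not a perfect cube.
  y = 2: RHS = 129 is not a perfect cube.
  y = -2: RHS = -127 is not a perfect cube.
  y = 3: RHS = 433 is not a perfect cube.
  y = -3: RHS = -431 is not a perfect cube.
Continuing the search up to |y| = 50 finds no further solutions beyond those listed.
Collected solutions: (1, 0).

Solutions (with |y| ≤ 50): (1, 0).


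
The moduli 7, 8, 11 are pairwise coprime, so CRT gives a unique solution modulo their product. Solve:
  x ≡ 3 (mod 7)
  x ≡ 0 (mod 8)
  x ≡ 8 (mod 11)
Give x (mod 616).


Moduli 7, 8, 11 are pairwise coprime; by CRT there is a unique solution modulo M = 7 · 8 · 11 = 616.
Solve pairwise, accumulating the modulus:
  Start with x ≡ 3 (mod 7).
  Combine with x ≡ 0 (mod 8): since gcd(7, 8) = 1, we get a unique residue mod 56.
    Write x = 3 + 7·t and substitute into x ≡ 0 (mod 8): 7·t ≡ 0 − 3 = -3 (mod 8).
    Reduce coefficients mod 8: 7·t ≡ 5 (mod 8).
    The inverse of 7 mod 8 is 7 (since 7·7 = 49 = 6·8 + 1), so t ≡ 7·5 = 35 ≡ 3 (mod 8).
    Then x = 3 + 7·3 = 24, valid modulo lcm(7, 8) = 56: x ≡ 24 (mod 56).
  Combine with x ≡ 8 (mod 11): since gcd(56, 11) = 1, we get a unique residue mod 616.
    Write x = 24 + 56·t and substitute into x ≡ 8 (mod 11): 56·t ≡ 8 − 24 = -16 (mod 11).
    Reduce coefficients mod 11: 1·t ≡ 6 (mod 11).
    So t ≡ 6 (mod 11).
    Then x = 24 + 56·6 = 360, valid modulo lcm(56, 11) = 616: x ≡ 360 (mod 616).
Verify: 360 mod 7 = 3 ✓, 360 mod 8 = 0 ✓, 360 mod 11 = 8 ✓.

x ≡ 360 (mod 616).


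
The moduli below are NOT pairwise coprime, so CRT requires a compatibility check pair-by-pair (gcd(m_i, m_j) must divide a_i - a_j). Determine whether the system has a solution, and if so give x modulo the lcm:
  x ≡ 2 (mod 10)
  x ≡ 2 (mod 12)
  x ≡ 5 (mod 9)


Moduli 10, 12, 9 are not pairwise coprime, so CRT works modulo lcm(m_i) when all pairwise compatibility conditions hold.
Pairwise compatibility: gcd(m_i, m_j) must divide a_i - a_j for every pair.
Merge one congruence at a time:
  Start: x ≡ 2 (mod 10).
  Combine with x ≡ 2 (mod 12): gcd(10, 12) = 2; 2 - 2 = 0, which IS divisible by 2, so compatible.
    Write x = 2 + 10·t and substitute into x ≡ 2 (mod 12): 10·t ≡ 2 − 2 = 0 (mod 12).
    Divide the congruence (and modulus) by g = 2: 5·t ≡ 0 (mod 6).
    The inverse of 5 mod 6 is 5 (since 5·5 = 25 = 4·6 + 1), so t ≡ 5·0 = 0 ≡ 0 (mod 6).
    Then x = 2 + 10·0 = 2, valid modulo lcm(10, 12) = 60: x ≡ 2 (mod 60).
  Combine with x ≡ 5 (mod 9): gcd(60, 9) = 3; 5 - 2 = 3, which IS divisible by 3, so compatible.
    Write x = 2 + 60·t and substitute into x ≡ 5 (mod 9): 60·t ≡ 5 − 2 = 3 (mod 9).
    Divide the congruence (and modulus) by g = 3: 20·t ≡ 1 (mod 3).
    Reduce coefficients mod 3: 2·t ≡ 1 (mod 3).
    The inverse of 2 mod 3 is 2 (since 2·2 = 4 = 1·3 + 1), so t ≡ 2·1 = 2 ≡ 2 (mod 3).
    Then x = 2 + 60·2 = 122, valid modulo lcm(60, 9) = 180: x ≡ 122 (mod 180).
Verify: 122 mod 10 = 2, 122 mod 12 = 2, 122 mod 9 = 5.

x ≡ 122 (mod 180).


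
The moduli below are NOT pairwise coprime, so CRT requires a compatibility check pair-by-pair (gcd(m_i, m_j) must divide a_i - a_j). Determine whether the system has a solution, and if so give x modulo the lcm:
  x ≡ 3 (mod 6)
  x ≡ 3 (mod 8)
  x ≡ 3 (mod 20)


Moduli 6, 8, 20 are not pairwise coprime, so CRT works modulo lcm(m_i) when all pairwise compatibility conditions hold.
Pairwise compatibility: gcd(m_i, m_j) must divide a_i - a_j for every pair.
Merge one congruence at a time:
  Start: x ≡ 3 (mod 6).
  Combine with x ≡ 3 (mod 8): gcd(6, 8) = 2; 3 - 3 = 0, which IS divisible by 2, so compatible.
    Write x = 3 + 6·t and substitute into x ≡ 3 (mod 8): 6·t ≡ 3 − 3 = 0 (mod 8).
    Divide the congruence (and modulus) by g = 2: 3·t ≡ 0 (mod 4).
    The inverse of 3 mod 4 is 3 (since 3·3 = 9 = 2·4 + 1), so t ≡ 3·0 = 0 ≡ 0 (mod 4).
    Then x = 3 + 6·0 = 3, valid modulo lcm(6, 8) = 24: x ≡ 3 (mod 24).
  Combine with x ≡ 3 (mod 20): gcd(24, 20) = 4; 3 - 3 = 0, which IS divisible by 4, so compatible.
    Write x = 3 + 24·t and substitute into x ≡ 3 (mod 20): 24·t ≡ 3 − 3 = 0 (mod 20).
    Divide the congruence (and modulus) by g = 4: 6·t ≡ 0 (mod 5).
    Reduce coefficients mod 5: 1·t ≡ 0 (mod 5).
    So t ≡ 0 (mod 5).
    Then x = 3 + 24·0 = 3, valid modulo lcm(24, 20) = 120: x ≡ 3 (mod 120).
Verify: 3 mod 6 = 3, 3 mod 8 = 3, 3 mod 20 = 3.

x ≡ 3 (mod 120).


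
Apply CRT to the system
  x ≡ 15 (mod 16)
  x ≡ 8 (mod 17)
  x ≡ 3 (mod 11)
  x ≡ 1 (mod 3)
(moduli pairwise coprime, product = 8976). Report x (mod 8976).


Product of moduli M = 16 · 17 · 11 · 3 = 8976.
Merge one congruence at a time:
  Start: x ≡ 15 (mod 16).
  Combine with x ≡ 8 (mod 17); new modulus lcm = 272.
    Write x = 15 + 16·t and substitute into x ≡ 8 (mod 17): 16·t ≡ 8 − 15 = -7 (mod 17).
    Reduce coefficients mod 17: 16·t ≡ 10 (mod 17).
    The inverse of 16 mod 17 is 16 (since 16·16 = 256 = 15·17 + 1), so t ≡ 16·10 = 160 ≡ 7 (mod 17).
    Then x = 15 + 16·7 = 127, valid modulo lcm(16, 17) = 272: x ≡ 127 (mod 272).
  Combine with x ≡ 3 (mod 11); new modulus lcm = 2992.
    Write x = 127 + 272·t and substitute into x ≡ 3 (mod 11): 272·t ≡ 3 − 127 = -124 (mod 11).
    Reduce coefficients mod 11: 8·t ≡ 8 (mod 11).
    The inverse of 8 mod 11 is 7 (since 8·7 = 56 = 5·11 + 1), so t ≡ 7·8 = 56 ≡ 1 (mod 11).
    Then x = 127 + 272·1 = 399, valid modulo lcm(272, 11) = 2992: x ≡ 399 (mod 2992).
  Combine with x ≡ 1 (mod 3); new modulus lcm = 8976.
    Write x = 399 + 2992·t and substitute into x ≡ 1 (mod 3): 2992·t ≡ 1 − 399 = -398 (mod 3).
    Reduce coefficients mod 3: 1·t ≡ 1 (mod 3).
    So t ≡ 1 (mod 3).
    Then x = 399 + 2992·1 = 3391, valid modulo lcm(2992, 3) = 8976: x ≡ 3391 (mod 8976).
Verify against each original: 3391 mod 16 = 15, 3391 mod 17 = 8, 3391 mod 11 = 3, 3391 mod 3 = 1.

x ≡ 3391 (mod 8976).


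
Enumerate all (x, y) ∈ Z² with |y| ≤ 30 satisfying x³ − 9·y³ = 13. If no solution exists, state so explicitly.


The equation is x³ - 9y³ = 13. For fixed y, x³ = 9·y³ + 13, so a solution requires the RHS to be a perfect cube.
Strategy: iterate y from -30 to 30, compute RHS = 9·y³ + 13, and check whether it is a (positive or negative) perfect cube.
Check small values of y:
  y = 0: RHS = 13 is not a perfect cube.
  y = 1: RHS = 22 is not a perfect cube.
  y = -1: RHS = 4 is not a perfect cube.
  y = 2: RHS = 85 is not a perfect cube.
  y = -2: RHS = -59 is not a perfect cube.
  y = 3: RHS = 256 is not a perfect cube.
  y = -3: RHS = -230 is not a perfect cube.
Continuing the search up to |y| = 30 finds no solutions either.
No (x, y) in the scanned range satisfies the equation.

No integer solutions with |y| ≤ 30.


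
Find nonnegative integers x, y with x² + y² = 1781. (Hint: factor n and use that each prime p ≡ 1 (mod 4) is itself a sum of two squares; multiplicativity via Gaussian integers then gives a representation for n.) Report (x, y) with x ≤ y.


Step 1: Factor n = 1781 = 13 · 137.
Step 2: Check the mod-4 condition on each prime factor: 13 ≡ 1 (mod 4), exponent 1; 137 ≡ 1 (mod 4), exponent 1.
All primes ≡ 3 (mod 4) appear to even exponent (or don't appear), so by the two-squares theorem n IS expressible as a sum of two squares.
Step 3: Build a representation. Here n = 13 · 137 is a product of primes ≡ 1 (mod 4). Each prime p ≡ 1 (mod 4) is itself a sum of two squares; find a² by testing p − a² for a perfect square:
  13: 13 − 1² = 12, 13 − 2² = 9 = 3² ⇒ 13 = 2² + 3².
  137: 137 − 1² = 136, 137 − 2² = 133, 137 − 3² = 128, 137 − 4² = 121 = 11² ⇒ 137 = 4² + 11².
  Combine using the Brahmagupta–Fibonacci identity (a² + b²)(c² + d²) = (ac − bd)² + (ad + bc)² = (ac + bd)² + (ad − bc)²:
  13 · 137 = 1781: from (2² + 3²)(4² + 11²), take (2·4 − 3·11, 2·11 + 3·4) = (8 − 33, 22 + 12) = (-25, 34); dropping signs (only squares matter) gives (25, 34); check 25² + 34² = 625 + 1156 = 1781 ✓.
Step 4: Order so x ≤ y and verify: 25² + 34² = 625 + 1156 = 1781 = n. ✓

n = 1781 = 25² + 34² (one valid representation with x ≤ y).


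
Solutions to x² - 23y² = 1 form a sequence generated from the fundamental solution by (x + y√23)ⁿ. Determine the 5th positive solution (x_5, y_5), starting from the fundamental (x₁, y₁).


Step 1: Find the fundamental solution (x₁, y₁) of x² - 23y² = 1.
  Expand √23 as a continued fraction. a₀ = ⌊√23⌋ = 4; iterate m_{k+1} = d_k·a_k − m_k, d_{k+1} = (23 − m_{k+1}²)/d_k, a_{k+1} = ⌊(a₀ + m_{k+1})/d_{k+1}⌋ (starting m₀ = 0, d₀ = 1), with convergents p_k = a_k·p_{k-1} + p_{k-2}, q_k = a_k·q_{k-1} + q_{k-2} (p₋₁ = 1, q₋₁ = 0):
  k = 0: a₀ = 4; p₀/q₀ = 4/1; p₀² − 23·q₀² = 16 − 23 = -7.
  k = 1: m = 4, d = 7, a = ⌊(4 + 4)/7⌋ = 1; p/q = (1·4 + 1)/(1·1 + 0) = 5/1; p² − 23·q² = 25 − 23 = 2.
  k = 2: m = 3, d = 2, a = ⌊(4 + 3)/2⌋ = 3; p/q = (3·5 + 4)/(3·1 + 1) = 19/4; p² − 23·q² = 361 − 368 = -7.
  k = 3: m = 3, d = 7, a = ⌊(4 + 3)/7⌋ = 1; p/q = (1·19 + 5)/(1·4 + 1) = 24/5; p² − 23·q² = 576 − 575 = 1.
  The first convergent with p² − 23·q² = 1 gives the fundamental solution (x₁, y₁) = (24, 5).
Step 2: Apply the recurrence (x_{n+1}, y_{n+1}) = (x₁x_n + 23y₁y_n, x₁y_n + y₁x_n) repeatedly.
  From (x_1, y_1) = (24, 5): x_2 = 24·24 + 23·5·5 = 1151; y_2 = 24·5 + 5·24 = 240.
  From (x_2, y_2) = (1151, 240): x_3 = 24·1151 + 23·5·240 = 55224; y_3 = 24·240 + 5·1151 = 11515.
  From (x_3, y_3) = (55224, 11515): x_4 = 24·55224 + 23·5·11515 = 2649601; y_4 = 24·11515 + 5·55224 = 552480.
  From (x_4, y_4) = (2649601, 552480): x_5 = 24·2649601 + 23·5·552480 = 127125624; y_5 = 24·552480 + 5·2649601 = 26507525.
Step 3: Verify x_5² - 23·y_5² = 16160924277389376 - 16160924277389375 = 1 (should be 1). ✓

(x_1, y_1) = (24, 5); (x_5, y_5) = (127125624, 26507525).


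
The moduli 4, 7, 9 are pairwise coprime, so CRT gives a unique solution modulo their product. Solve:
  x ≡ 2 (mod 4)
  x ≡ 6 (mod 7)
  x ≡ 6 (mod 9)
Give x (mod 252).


Moduli 4, 7, 9 are pairwise coprime; by CRT there is a unique solution modulo M = 4 · 7 · 9 = 252.
Solve pairwise, accumulating the modulus:
  Start with x ≡ 2 (mod 4).
  Combine with x ≡ 6 (mod 7): since gcd(4, 7) = 1, we get a unique residue mod 28.
    Write x = 2 + 4·t and substitute into x ≡ 6 (mod 7): 4·t ≡ 6 − 2 = 4 (mod 7).
    The inverse of 4 mod 7 is 2 (since 4·2 = 8 = 1·7 + 1), so t ≡ 2·4 = 8 ≡ 1 (mod 7).
    Then x = 2 + 4·1 = 6, valid modulo lcm(4, 7) = 28: x ≡ 6 (mod 28).
  Combine with x ≡ 6 (mod 9): since gcd(28, 9) = 1, we get a unique residue mod 252.
    Write x = 6 + 28·t and substitute into x ≡ 6 (mod 9): 28·t ≡ 6 − 6 = 0 (mod 9).
    Reduce coefficients mod 9: 1·t ≡ 0 (mod 9).
    So t ≡ 0 (mod 9).
    Then x = 6 + 28·0 = 6, valid modulo lcm(28, 9) = 252: x ≡ 6 (mod 252).
Verify: 6 mod 4 = 2 ✓, 6 mod 7 = 6 ✓, 6 mod 9 = 6 ✓.

x ≡ 6 (mod 252).


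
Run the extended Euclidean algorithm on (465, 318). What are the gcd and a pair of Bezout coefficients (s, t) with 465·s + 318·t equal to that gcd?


Euclidean algorithm on (465, 318) — divide until remainder is 0:
  465 = 1 · 318 + 147
  318 = 2 · 147 + 24
  147 = 6 · 24 + 3
  24 = 8 · 3 + 0
gcd(465, 318) = 3.
Track Bezout coefficients alongside the remainders: start with r₀ = 465 = a·1 + b·0 (s = 1, t = 0) and r₁ = 318 = a·0 + b·1 (s = 0, t = 1); each new remainder r_{k+1} = r_{k-1} − q_k·r_k inherits s_{k+1} = s_{k-1} − q_k·s_k, t_{k+1} = t_{k-1} − q_k·t_k, so r_k = a·s_k + b·t_k at every step:
  q = 1: r = 147, s = 1 − 1·0 = 1, t = 0 − 1·1 = -1  (check: 465·1 + 318·(-1) = 147)
  q = 2: r = 24, s = 0 − 2·1 = -2, t = 1 − 2·(-1) = 3  (check: 465·(-2) + 318·3 = 24)
  q = 6: r = 3, s = 1 − 6·(-2) = 13, t = -1 − 6·3 = -19  (check: 465·13 + 318·(-19) = 3)
The row with r = 3 (the gcd) gives the Bezout coefficients s = 13, t = -19.
Result: 465 · (13) + 318 · (-19) = 3.

gcd(465, 318) = 3; s = 13, t = -19 (check: 465·13 + 318·(-19) = 3).


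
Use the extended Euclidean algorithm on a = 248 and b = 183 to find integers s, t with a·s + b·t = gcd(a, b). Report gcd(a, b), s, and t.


Euclidean algorithm on (248, 183) — divide until remainder is 0:
  248 = 1 · 183 + 65
  183 = 2 · 65 + 53
  65 = 1 · 53 + 12
  53 = 4 · 12 + 5
  12 = 2 · 5 + 2
  5 = 2 · 2 + 1
  2 = 2 · 1 + 0
gcd(248, 183) = 1.
Track Bezout coefficients alongside the remainders: start with r₀ = 248 = a·1 + b·0 (s = 1, t = 0) and r₁ = 183 = a·0 + b·1 (s = 0, t = 1); each new remainder r_{k+1} = r_{k-1} − q_k·r_k inherits s_{k+1} = s_{k-1} − q_k·s_k, t_{k+1} = t_{k-1} − q_k·t_k, so r_k = a·s_k + b·t_k at every step:
  q = 1: r = 65, s = 1 − 1·0 = 1, t = 0 − 1·1 = -1  (check: 248·1 + 183·(-1) = 65)
  q = 2: r = 53, s = 0 − 2·1 = -2, t = 1 − 2·(-1) = 3  (check: 248·(-2) + 183·3 = 53)
  q = 1: r = 12, s = 1 − 1·(-2) = 3, t = -1 − 1·3 = -4  (check: 248·3 + 183·(-4) = 12)
  q = 4: r = 5, s = -2 − 4·3 = -14, t = 3 − 4·(-4) = 19  (check: 248·(-14) + 183·19 = 5)
  q = 2: r = 2, s = 3 − 2·(-14) = 31, t = -4 − 2·19 = -42  (check: 248·31 + 183·(-42) = 2)
  q = 2: r = 1, s = -14 − 2·31 = -76, t = 19 − 2·(-42) = 103  (check: 248·(-76) + 183·103 = 1)
The row with r = 1 (the gcd) gives the Bezout coefficients s = -76, t = 103.
Result: 248 · (-76) + 183 · (103) = 1.

gcd(248, 183) = 1; s = -76, t = 103 (check: 248·(-76) + 183·103 = 1).


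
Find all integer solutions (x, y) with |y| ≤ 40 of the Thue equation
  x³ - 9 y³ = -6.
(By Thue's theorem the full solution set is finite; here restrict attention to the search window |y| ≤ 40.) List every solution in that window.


The equation is x³ - 9y³ = -6. For fixed y, x³ = 9·y³ − 6, so a solution requires the RHS to be a perfect cube.
Strategy: iterate y from -40 to 40, compute RHS = 9·y³ − 6, and check whether it is a (positive or negative) perfect cube.
Check small values of y:
  y = 0: RHS = -6 is not a perfect cube.
  y = 1: RHS = 3 is not a perfect cube.
  y = -1: RHS = -15 is not a perfect cube.
  y = 2: RHS = 66 is not a perfect cube.
  y = -2: RHS = -78 is not a perfect cube.
  y = 3: RHS = 237 is not a perfect cube.
  y = -3: RHS = -249 is not a perfect cube.
Continuing the search up to |y| = 40 finds no solutions either.
No (x, y) in the scanned range satisfies the equation.

No integer solutions with |y| ≤ 40.


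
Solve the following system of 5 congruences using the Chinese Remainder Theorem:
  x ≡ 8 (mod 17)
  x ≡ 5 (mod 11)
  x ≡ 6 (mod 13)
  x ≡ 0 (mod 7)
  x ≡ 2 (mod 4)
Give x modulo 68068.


Product of moduli M = 17 · 11 · 13 · 7 · 4 = 68068.
Merge one congruence at a time:
  Start: x ≡ 8 (mod 17).
  Combine with x ≡ 5 (mod 11); new modulus lcm = 187.
    Write x = 8 + 17·t and substitute into x ≡ 5 (mod 11): 17·t ≡ 5 − 8 = -3 (mod 11).
    Reduce coefficients mod 11: 6·t ≡ 8 (mod 11).
    The inverse of 6 mod 11 is 2 (since 6·2 = 12 = 1·11 + 1), so t ≡ 2·8 = 16 ≡ 5 (mod 11).
    Then x = 8 + 17·5 = 93, valid modulo lcm(17, 11) = 187: x ≡ 93 (mod 187).
  Combine with x ≡ 6 (mod 13); new modulus lcm = 2431.
    Write x = 93 + 187·t and substitute into x ≡ 6 (mod 13): 187·t ≡ 6 − 93 = -87 (mod 13).
    Reduce coefficients mod 13: 5·t ≡ 4 (mod 13).
    The inverse of 5 mod 13 is 8 (since 5·8 = 40 = 3·13 + 1), so t ≡ 8·4 = 32 ≡ 6 (mod 13).
    Then x = 93 + 187·6 = 1215, valid modulo lcm(187, 13) = 2431: x ≡ 1215 (mod 2431).
  Combine with x ≡ 0 (mod 7); new modulus lcm = 17017.
    Write x = 1215 + 2431·t and substitute into x ≡ 0 (mod 7): 2431·t ≡ 0 − 1215 = -1215 (mod 7).
    Reduce coefficients mod 7: 2·t ≡ 3 (mod 7).
    The inverse of 2 mod 7 is 4 (since 2·4 = 8 = 1·7 + 1), so t ≡ 4·3 = 12 ≡ 5 (mod 7).
    Then x = 1215 + 2431·5 = 13370, valid modulo lcm(2431, 7) = 17017: x ≡ 13370 (mod 17017).
  Combine with x ≡ 2 (mod 4); new modulus lcm = 68068.
    Write x = 13370 + 17017·t and substitute into x ≡ 2 (mod 4): 17017·t ≡ 2 − 13370 = -13368 (mod 4).
    Reduce coefficients mod 4: 1·t ≡ 0 (mod 4).
    So t ≡ 0 (mod 4).
    Then x = 13370 + 17017·0 = 13370, valid modulo lcm(17017, 4) = 68068: x ≡ 13370 (mod 68068).
Verify against each original: 13370 mod 17 = 8, 13370 mod 11 = 5, 13370 mod 13 = 6, 13370 mod 7 = 0, 13370 mod 4 = 2.

x ≡ 13370 (mod 68068).


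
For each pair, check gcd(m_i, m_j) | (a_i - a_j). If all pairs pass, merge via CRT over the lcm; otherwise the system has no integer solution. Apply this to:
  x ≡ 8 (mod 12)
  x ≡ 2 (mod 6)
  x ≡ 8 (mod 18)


Moduli 12, 6, 18 are not pairwise coprime, so CRT works modulo lcm(m_i) when all pairwise compatibility conditions hold.
Pairwise compatibility: gcd(m_i, m_j) must divide a_i - a_j for every pair.
Merge one congruence at a time:
  Start: x ≡ 8 (mod 12).
  Combine with x ≡ 2 (mod 6): gcd(12, 6) = 6; 2 - 8 = -6, which IS divisible by 6, so compatible.
    Write x = 8 + 12·t and substitute into x ≡ 2 (mod 6): 12·t ≡ 2 − 8 = -6 (mod 6).
    Divide the congruence (and modulus) by g = 6: 2·t ≡ -1 (mod 1).
    Modulo 1 every t works; take t = 0.
    Then x = 8 + 12·0 = 8, valid modulo lcm(12, 6) = 12: x ≡ 8 (mod 12).
  Combine with x ≡ 8 (mod 18): gcd(12, 18) = 6; 8 - 8 = 0, which IS divisible by 6, so compatible.
    Write x = 8 + 12·t and substitute into x ≡ 8 (mod 18): 12·t ≡ 8 − 8 = 0 (mod 18).
    Divide the congruence (and modulus) by g = 6: 2·t ≡ 0 (mod 3).
    The inverse of 2 mod 3 is 2 (since 2·2 = 4 = 1·3 + 1), so t ≡ 2·0 = 0 ≡ 0 (mod 3).
    Then x = 8 + 12·0 = 8, valid modulo lcm(12, 18) = 36: x ≡ 8 (mod 36).
Verify: 8 mod 12 = 8, 8 mod 6 = 2, 8 mod 18 = 8.

x ≡ 8 (mod 36).


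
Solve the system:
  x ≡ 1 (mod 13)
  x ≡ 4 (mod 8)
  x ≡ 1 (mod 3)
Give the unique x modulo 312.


Moduli 13, 8, 3 are pairwise coprime; by CRT there is a unique solution modulo M = 13 · 8 · 3 = 312.
Solve pairwise, accumulating the modulus:
  Start with x ≡ 1 (mod 13).
  Combine with x ≡ 4 (mod 8): since gcd(13, 8) = 1, we get a unique residue mod 104.
    Write x = 1 + 13·t and substitute into x ≡ 4 (mod 8): 13·t ≡ 4 − 1 = 3 (mod 8).
    Reduce coefficients mod 8: 5·t ≡ 3 (mod 8).
    The inverse of 5 mod 8 is 5 (since 5·5 = 25 = 3·8 + 1), so t ≡ 5·3 = 15 ≡ 7 (mod 8).
    Then x = 1 + 13·7 = 92, valid modulo lcm(13, 8) = 104: x ≡ 92 (mod 104).
  Combine with x ≡ 1 (mod 3): since gcd(104, 3) = 1, we get a unique residue mod 312.
    Write x = 92 + 104·t and substitute into x ≡ 1 (mod 3): 104·t ≡ 1 − 92 = -91 (mod 3).
    Reduce coefficients mod 3: 2·t ≡ 2 (mod 3).
    The inverse of 2 mod 3 is 2 (since 2·2 = 4 = 1·3 + 1), so t ≡ 2·2 = 4 ≡ 1 (mod 3).
    Then x = 92 + 104·1 = 196, valid modulo lcm(104, 3) = 312: x ≡ 196 (mod 312).
Verify: 196 mod 13 = 1 ✓, 196 mod 8 = 4 ✓, 196 mod 3 = 1 ✓.

x ≡ 196 (mod 312).


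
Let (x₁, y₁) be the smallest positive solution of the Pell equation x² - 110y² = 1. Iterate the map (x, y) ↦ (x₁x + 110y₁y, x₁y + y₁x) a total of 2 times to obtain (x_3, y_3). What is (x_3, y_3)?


Step 1: Find the fundamental solution (x₁, y₁) of x² - 110y² = 1.
  Expand √110 as a continued fraction. a₀ = ⌊√110⌋ = 10; iterate m_{k+1} = d_k·a_k − m_k, d_{k+1} = (110 − m_{k+1}²)/d_k, a_{k+1} = ⌊(a₀ + m_{k+1})/d_{k+1}⌋ (starting m₀ = 0, d₀ = 1), with convergents p_k = a_k·p_{k-1} + p_{k-2}, q_k = a_k·q_{k-1} + q_{k-2} (p₋₁ = 1, q₋₁ = 0):
  k = 0: a₀ = 10; p₀/q₀ = 10/1; p₀² − 110·q₀² = 100 − 110 = -10.
  k = 1: m = 10, d = 10, a = ⌊(10 + 10)/10⌋ = 2; p/q = (2·10 + 1)/(2·1 + 0) = 21/2; p² − 110·q² = 441 − 440 = 1.
  The first convergent with p² − 110·q² = 1 gives the fundamental solution (x₁, y₁) = (21, 2).
Step 2: Apply the recurrence (x_{n+1}, y_{n+1}) = (x₁x_n + 110y₁y_n, x₁y_n + y₁x_n) repeatedly.
  From (x_1, y_1) = (21, 2): x_2 = 21·21 + 110·2·2 = 881; y_2 = 21·2 + 2·21 = 84.
  From (x_2, y_2) = (881, 84): x_3 = 21·881 + 110·2·84 = 36981; y_3 = 21·84 + 2·881 = 3526.
Step 3: Verify x_3² - 110·y_3² = 1367594361 - 1367594360 = 1 (should be 1). ✓

(x_1, y_1) = (21, 2); (x_3, y_3) = (36981, 3526).


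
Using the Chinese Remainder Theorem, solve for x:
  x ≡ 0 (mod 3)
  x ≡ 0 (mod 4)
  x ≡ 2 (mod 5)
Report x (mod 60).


Moduli 3, 4, 5 are pairwise coprime; by CRT there is a unique solution modulo M = 3 · 4 · 5 = 60.
Solve pairwise, accumulating the modulus:
  Start with x ≡ 0 (mod 3).
  Combine with x ≡ 0 (mod 4): since gcd(3, 4) = 1, we get a unique residue mod 12.
    Write x = 0 + 3·t and substitute into x ≡ 0 (mod 4): 3·t ≡ 0 − 0 = 0 (mod 4).
    The inverse of 3 mod 4 is 3 (since 3·3 = 9 = 2·4 + 1), so t ≡ 3·0 = 0 ≡ 0 (mod 4).
    Then x = 0 + 3·0 = 0, valid modulo lcm(3, 4) = 12: x ≡ 0 (mod 12).
  Combine with x ≡ 2 (mod 5): since gcd(12, 5) = 1, we get a unique residue mod 60.
    Write x = 0 + 12·t and substitute into x ≡ 2 (mod 5): 12·t ≡ 2 − 0 = 2 (mod 5).
    Reduce coefficients mod 5: 2·t ≡ 2 (mod 5).
    The inverse of 2 mod 5 is 3 (since 2·3 = 6 = 1·5 + 1), so t ≡ 3·2 = 6 ≡ 1 (mod 5).
    Then x = 0 + 12·1 = 12, valid modulo lcm(12, 5) = 60: x ≡ 12 (mod 60).
Verify: 12 mod 3 = 0 ✓, 12 mod 4 = 0 ✓, 12 mod 5 = 2 ✓.

x ≡ 12 (mod 60).


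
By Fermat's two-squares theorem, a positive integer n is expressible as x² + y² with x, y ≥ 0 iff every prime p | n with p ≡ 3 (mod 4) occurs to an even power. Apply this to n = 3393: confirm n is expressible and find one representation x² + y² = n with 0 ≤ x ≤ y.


Step 1: Factor n = 3393 = 3^2 · 13 · 29.
Step 2: Check the mod-4 condition on each prime factor: 3 ≡ 3 (mod 4), exponent 2 (must be even); 13 ≡ 1 (mod 4), exponent 1; 29 ≡ 1 (mod 4), exponent 1.
All primes ≡ 3 (mod 4) appear to even exponent (or don't appear), so by the two-squares theorem n IS expressible as a sum of two squares.
Step 3: Build a representation. Group n = k² · m with k = 3 and m = 13 · 29 = 377 (a product of primes ≡ 1 (mod 4)); a representation of m scales to one of n via (k·x)² + (k·y)² = k²(x² + y²). Each prime p ≡ 1 (mod 4) is itself a sum of two squares; find a² by testing p − a² for a perfect square:
  13: 13 − 1² = 12, 13 − 2² = 9 = 3² ⇒ 13 = 2² + 3².
  29: 29 − 1² = 28, 29 − 2² = 25 = 5² ⇒ 29 = 2² + 5².
  Combine using the Brahmagupta–Fibonacci identity (a² + b²)(c² + d²) = (ac − bd)² + (ad + bc)² = (ac + bd)² + (ad − bc)²:
  13 · 29 = 377: from (2² + 3²)(2² + 5²), take (2·2 − 3·5, 2·5 + 3·2) = (4 − 15, 10 + 6) = (-11, 16); dropping signs (only squares matter) gives (11, 16); check 11² + 16² = 121 + 256 = 377 ✓.
  Scale by k = 3: (3·11, 3·16) = (33, 48).
Step 4: Order so x ≤ y and verify: 33² + 48² = 1089 + 2304 = 3393 = n. ✓

n = 3393 = 33² + 48² (one valid representation with x ≤ y).


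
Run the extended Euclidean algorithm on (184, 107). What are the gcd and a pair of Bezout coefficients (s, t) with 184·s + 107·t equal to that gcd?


Euclidean algorithm on (184, 107) — divide until remainder is 0:
  184 = 1 · 107 + 77
  107 = 1 · 77 + 30
  77 = 2 · 30 + 17
  30 = 1 · 17 + 13
  17 = 1 · 13 + 4
  13 = 3 · 4 + 1
  4 = 4 · 1 + 0
gcd(184, 107) = 1.
Track Bezout coefficients alongside the remainders: start with r₀ = 184 = a·1 + b·0 (s = 1, t = 0) and r₁ = 107 = a·0 + b·1 (s = 0, t = 1); each new remainder r_{k+1} = r_{k-1} − q_k·r_k inherits s_{k+1} = s_{k-1} − q_k·s_k, t_{k+1} = t_{k-1} − q_k·t_k, so r_k = a·s_k + b·t_k at every step:
  q = 1: r = 77, s = 1 − 1·0 = 1, t = 0 − 1·1 = -1  (check: 184·1 + 107·(-1) = 77)
  q = 1: r = 30, s = 0 − 1·1 = -1, t = 1 − 1·(-1) = 2  (check: 184·(-1) + 107·2 = 30)
  q = 2: r = 17, s = 1 − 2·(-1) = 3, t = -1 − 2·2 = -5  (check: 184·3 + 107·(-5) = 17)
  q = 1: r = 13, s = -1 − 1·3 = -4, t = 2 − 1·(-5) = 7  (check: 184·(-4) + 107·7 = 13)
  q = 1: r = 4, s = 3 − 1·(-4) = 7, t = -5 − 1·7 = -12  (check: 184·7 + 107·(-12) = 4)
  q = 3: r = 1, s = -4 − 3·7 = -25, t = 7 − 3·(-12) = 43  (check: 184·(-25) + 107·43 = 1)
The row with r = 1 (the gcd) gives the Bezout coefficients s = -25, t = 43.
Result: 184 · (-25) + 107 · (43) = 1.

gcd(184, 107) = 1; s = -25, t = 43 (check: 184·(-25) + 107·43 = 1).


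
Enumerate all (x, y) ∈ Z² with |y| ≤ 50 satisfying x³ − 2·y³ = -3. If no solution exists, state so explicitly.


The equation is x³ - 2y³ = -3. For fixed y, x³ = 2·y³ − 3, so a solution requires the RHS to be a perfect cube.
Strategy: iterate y from -50 to 50, compute RHS = 2·y³ − 3, and check whether it is a (positive or negative) perfect cube.
Check small values of y:
  y = 0: RHS = -3 is not a perfect cube.
  y = 1: RHS = -1 = (-1)³ ⇒ x = -1 works.
  y = -1: RHS = -5 is not a perfect cube.
  y = 2: RHS = 13 is not a perfect cube.
  y = -2: RHS = -19 is not a perfect cube.
  y = 3: RHS = 51 is not a perfect cube.
  y = -3: RHS = -57 is not a perfect cube.
Continuing, at y = 4: RHS = 125 = (5)³ ⇒ x = 5 works.
Searching the remaining y in |y| ≤ 50 finds no further solutions.
Collected solutions: (-1, 1), (5, 4).

Solutions (with |y| ≤ 50): (-1, 1), (5, 4).


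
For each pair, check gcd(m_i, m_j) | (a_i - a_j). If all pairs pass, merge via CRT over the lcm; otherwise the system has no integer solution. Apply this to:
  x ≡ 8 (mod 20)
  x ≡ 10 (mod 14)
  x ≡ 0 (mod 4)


Moduli 20, 14, 4 are not pairwise coprime, so CRT works modulo lcm(m_i) when all pairwise compatibility conditions hold.
Pairwise compatibility: gcd(m_i, m_j) must divide a_i - a_j for every pair.
Merge one congruence at a time:
  Start: x ≡ 8 (mod 20).
  Combine with x ≡ 10 (mod 14): gcd(20, 14) = 2; 10 - 8 = 2, which IS divisible by 2, so compatible.
    Write x = 8 + 20·t and substitute into x ≡ 10 (mod 14): 20·t ≡ 10 − 8 = 2 (mod 14).
    Divide the congruence (and modulus) by g = 2: 10·t ≡ 1 (mod 7).
    Reduce coefficients mod 7: 3·t ≡ 1 (mod 7).
    The inverse of 3 mod 7 is 5 (since 3·5 = 15 = 2·7 + 1), so t ≡ 5·1 = 5 ≡ 5 (mod 7).
    Then x = 8 + 20·5 = 108, valid modulo lcm(20, 14) = 140: x ≡ 108 (mod 140).
  Combine with x ≡ 0 (mod 4): gcd(140, 4) = 4; 0 - 108 = -108, which IS divisible by 4, so compatible.
    Write x = 108 + 140·t and substitute into x ≡ 0 (mod 4): 140·t ≡ 0 − 108 = -108 (mod 4).
    Divide the congruence (and modulus) by g = 4: 35·t ≡ -27 (mod 1).
    Modulo 1 every t works; take t = 0.
    Then x = 108 + 140·0 = 108, valid modulo lcm(140, 4) = 140: x ≡ 108 (mod 140).
Verify: 108 mod 20 = 8, 108 mod 14 = 10, 108 mod 4 = 0.

x ≡ 108 (mod 140).


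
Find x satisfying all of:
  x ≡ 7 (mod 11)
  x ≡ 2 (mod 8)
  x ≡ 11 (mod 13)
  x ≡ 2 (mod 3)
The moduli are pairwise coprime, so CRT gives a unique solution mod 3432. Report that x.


Product of moduli M = 11 · 8 · 13 · 3 = 3432.
Merge one congruence at a time:
  Start: x ≡ 7 (mod 11).
  Combine with x ≡ 2 (mod 8); new modulus lcm = 88.
    Write x = 7 + 11·t and substitute into x ≡ 2 (mod 8): 11·t ≡ 2 − 7 = -5 (mod 8).
    Reduce coefficients mod 8: 3·t ≡ 3 (mod 8).
    The inverse of 3 mod 8 is 3 (since 3·3 = 9 = 1·8 + 1), so t ≡ 3·3 = 9 ≡ 1 (mod 8).
    Then x = 7 + 11·1 = 18, valid modulo lcm(11, 8) = 88: x ≡ 18 (mod 88).
  Combine with x ≡ 11 (mod 13); new modulus lcm = 1144.
    Write x = 18 + 88·t and substitute into x ≡ 11 (mod 13): 88·t ≡ 11 − 18 = -7 (mod 13).
    Reduce coefficients mod 13: 10·t ≡ 6 (mod 13).
    The inverse of 10 mod 13 is 4 (since 10·4 = 40 = 3·13 + 1), so t ≡ 4·6 = 24 ≡ 11 (mod 13).
    Then x = 18 + 88·11 = 986, valid modulo lcm(88, 13) = 1144: x ≡ 986 (mod 1144).
  Combine with x ≡ 2 (mod 3); new modulus lcm = 3432.
    Write x = 986 + 1144·t and substitute into x ≡ 2 (mod 3): 1144·t ≡ 2 − 986 = -984 (mod 3).
    Reduce coefficients mod 3: 1·t ≡ 0 (mod 3).
    So t ≡ 0 (mod 3).
    Then x = 986 + 1144·0 = 986, valid modulo lcm(1144, 3) = 3432: x ≡ 986 (mod 3432).
Verify against each original: 986 mod 11 = 7, 986 mod 8 = 2, 986 mod 13 = 11, 986 mod 3 = 2.

x ≡ 986 (mod 3432).


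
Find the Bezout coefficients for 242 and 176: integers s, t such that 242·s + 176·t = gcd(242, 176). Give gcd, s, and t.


Euclidean algorithm on (242, 176) — divide until remainder is 0:
  242 = 1 · 176 + 66
  176 = 2 · 66 + 44
  66 = 1 · 44 + 22
  44 = 2 · 22 + 0
gcd(242, 176) = 22.
Track Bezout coefficients alongside the remainders: start with r₀ = 242 = a·1 + b·0 (s = 1, t = 0) and r₁ = 176 = a·0 + b·1 (s = 0, t = 1); each new remainder r_{k+1} = r_{k-1} − q_k·r_k inherits s_{k+1} = s_{k-1} − q_k·s_k, t_{k+1} = t_{k-1} − q_k·t_k, so r_k = a·s_k + b·t_k at every step:
  q = 1: r = 66, s = 1 − 1·0 = 1, t = 0 − 1·1 = -1  (check: 242·1 + 176·(-1) = 66)
  q = 2: r = 44, s = 0 − 2·1 = -2, t = 1 − 2·(-1) = 3  (check: 242·(-2) + 176·3 = 44)
  q = 1: r = 22, s = 1 − 1·(-2) = 3, t = -1 − 1·3 = -4  (check: 242·3 + 176·(-4) = 22)
The row with r = 22 (the gcd) gives the Bezout coefficients s = 3, t = -4.
Result: 242 · (3) + 176 · (-4) = 22.

gcd(242, 176) = 22; s = 3, t = -4 (check: 242·3 + 176·(-4) = 22).


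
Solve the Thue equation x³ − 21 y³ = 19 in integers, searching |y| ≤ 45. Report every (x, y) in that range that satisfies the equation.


The equation is x³ - 21y³ = 19. For fixed y, x³ = 21·y³ + 19, so a solution requires the RHS to be a perfect cube.
Strategy: iterate y from -45 to 45, compute RHS = 21·y³ + 19, and check whether it is a (positive or negative) perfect cube.
Check small values of y:
  y = 0: RHS = 19 is not a perfect cube.
  y = 1: RHS = 40 is not a perfect cube.
  y = -1: RHS = -2 is not a perfect cube.
  y = 2: RHS = 187 is not a perfect cube.
  y = -2: RHS = -149 is not a perfect cube.
  y = 3: RHS = 586 is not a perfect cube.
  y = -3: RHS = -548 is not a perfect cube.
Continuing the search up to |y| = 45 finds no solutions either.
No (x, y) in the scanned range satisfies the equation.

No integer solutions with |y| ≤ 45.


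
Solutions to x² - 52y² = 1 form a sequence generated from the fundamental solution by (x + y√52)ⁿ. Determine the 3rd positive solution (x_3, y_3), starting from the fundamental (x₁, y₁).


Step 1: Find the fundamental solution (x₁, y₁) of x² - 52y² = 1.
  Expand √52 as a continued fraction. a₀ = ⌊√52⌋ = 7; iterate m_{k+1} = d_k·a_k − m_k, d_{k+1} = (52 − m_{k+1}²)/d_k, a_{k+1} = ⌊(a₀ + m_{k+1})/d_{k+1}⌋ (starting m₀ = 0, d₀ = 1), with convergents p_k = a_k·p_{k-1} + p_{k-2}, q_k = a_k·q_{k-1} + q_{k-2} (p₋₁ = 1, q₋₁ = 0):
  k = 0: a₀ = 7; p₀/q₀ = 7/1; p₀² − 52·q₀² = 49 − 52 = -3.
  k = 1: m = 7, d = 3, a = ⌊(7 + 7)/3⌋ = 4; p/q = (4·7 + 1)/(4·1 + 0) = 29/4; p² − 52·q² = 841 − 832 = 9.
  k = 2: m = 5, d = 9, a = ⌊(7 + 5)/9⌋ = 1; p/q = (1·29 + 7)/(1·4 + 1) = 36/5; p² − 52·q² = 1296 − 1300 = -4.
  k = 3: m = 4, d = 4, a = ⌊(7 + 4)/4⌋ = 2; p/q = (2·36 + 29)/(2·5 + 4) = 101/14; p² − 52·q² = 10201 − 10192 = 9.
  k = 4: m = 4, d = 9, a = ⌊(7 + 4)/9⌋ = 1; p/q = (1·101 + 36)/(1·14 + 5) = 137/19; p² − 52·q² = 18769 − 18772 = -3.
  k = 5: m = 5, d = 3, a = ⌊(7 + 5)/3⌋ = 4; p/q = (4·137 + 101)/(4·19 + 14) = 649/90; p² − 52·q² = 421201 − 421200 = 1.
  The first convergent with p² − 52·q² = 1 gives the fundamental solution (x₁, y₁) = (649, 90).
Step 2: Apply the recurrence (x_{n+1}, y_{n+1}) = (x₁x_n + 52y₁y_n, x₁y_n + y₁x_n) repeatedly.
  From (x_1, y_1) = (649, 90): x_2 = 649·649 + 52·90·90 = 842401; y_2 = 649·90 + 90·649 = 116820.
  From (x_2, y_2) = (842401, 116820): x_3 = 649·842401 + 52·90·116820 = 1093435849; y_3 = 649·116820 + 90·842401 = 151632270.
Step 3: Verify x_3² - 52·y_3² = 1195601955878350801 - 1195601955878350800 = 1 (should be 1). ✓

(x_1, y_1) = (649, 90); (x_3, y_3) = (1093435849, 151632270).


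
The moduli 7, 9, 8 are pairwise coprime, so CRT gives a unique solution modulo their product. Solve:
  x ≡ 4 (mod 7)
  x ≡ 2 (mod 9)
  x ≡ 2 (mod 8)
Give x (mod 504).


Moduli 7, 9, 8 are pairwise coprime; by CRT there is a unique solution modulo M = 7 · 9 · 8 = 504.
Solve pairwise, accumulating the modulus:
  Start with x ≡ 4 (mod 7).
  Combine with x ≡ 2 (mod 9): since gcd(7, 9) = 1, we get a unique residue mod 63.
    Write x = 4 + 7·t and substitute into x ≡ 2 (mod 9): 7·t ≡ 2 − 4 = -2 (mod 9).
    Reduce coefficients mod 9: 7·t ≡ 7 (mod 9).
    The inverse of 7 mod 9 is 4 (since 7·4 = 28 = 3·9 + 1), so t ≡ 4·7 = 28 ≡ 1 (mod 9).
    Then x = 4 + 7·1 = 11, valid modulo lcm(7, 9) = 63: x ≡ 11 (mod 63).
  Combine with x ≡ 2 (mod 8): since gcd(63, 8) = 1, we get a unique residue mod 504.
    Write x = 11 + 63·t and substitute into x ≡ 2 (mod 8): 63·t ≡ 2 − 11 = -9 (mod 8).
    Reduce coefficients mod 8: 7·t ≡ 7 (mod 8).
    The inverse of 7 mod 8 is 7 (since 7·7 = 49 = 6·8 + 1), so t ≡ 7·7 = 49 ≡ 1 (mod 8).
    Then x = 11 + 63·1 = 74, valid modulo lcm(63, 8) = 504: x ≡ 74 (mod 504).
Verify: 74 mod 7 = 4 ✓, 74 mod 9 = 2 ✓, 74 mod 8 = 2 ✓.

x ≡ 74 (mod 504).


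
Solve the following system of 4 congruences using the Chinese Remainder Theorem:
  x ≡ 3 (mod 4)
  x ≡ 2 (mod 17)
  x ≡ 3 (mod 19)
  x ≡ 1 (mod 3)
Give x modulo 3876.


Product of moduli M = 4 · 17 · 19 · 3 = 3876.
Merge one congruence at a time:
  Start: x ≡ 3 (mod 4).
  Combine with x ≡ 2 (mod 17); new modulus lcm = 68.
    Write x = 3 + 4·t and substitute into x ≡ 2 (mod 17): 4·t ≡ 2 − 3 = -1 (mod 17).
    Reduce coefficients mod 17: 4·t ≡ 16 (mod 17).
    The inverse of 4 mod 17 is 13 (since 4·13 = 52 = 3·17 + 1), so t ≡ 13·16 = 208 ≡ 4 (mod 17).
    Then x = 3 + 4·4 = 19, valid modulo lcm(4, 17) = 68: x ≡ 19 (mod 68).
  Combine with x ≡ 3 (mod 19); new modulus lcm = 1292.
    Write x = 19 + 68·t and substitute into x ≡ 3 (mod 19): 68·t ≡ 3 − 19 = -16 (mod 19).
    Reduce coefficients mod 19: 11·t ≡ 3 (mod 19).
    The inverse of 11 mod 19 is 7 (since 11·7 = 77 = 4·19 + 1), so t ≡ 7·3 = 21 ≡ 2 (mod 19).
    Then x = 19 + 68·2 = 155, valid modulo lcm(68, 19) = 1292: x ≡ 155 (mod 1292).
  Combine with x ≡ 1 (mod 3); new modulus lcm = 3876.
    Write x = 155 + 1292·t and substitute into x ≡ 1 (mod 3): 1292·t ≡ 1 − 155 = -154 (mod 3).
    Reduce coefficients mod 3: 2·t ≡ 2 (mod 3).
    The inverse of 2 mod 3 is 2 (since 2·2 = 4 = 1·3 + 1), so t ≡ 2·2 = 4 ≡ 1 (mod 3).
    Then x = 155 + 1292·1 = 1447, valid modulo lcm(1292, 3) = 3876: x ≡ 1447 (mod 3876).
Verify against each original: 1447 mod 4 = 3, 1447 mod 17 = 2, 1447 mod 19 = 3, 1447 mod 3 = 1.

x ≡ 1447 (mod 3876).


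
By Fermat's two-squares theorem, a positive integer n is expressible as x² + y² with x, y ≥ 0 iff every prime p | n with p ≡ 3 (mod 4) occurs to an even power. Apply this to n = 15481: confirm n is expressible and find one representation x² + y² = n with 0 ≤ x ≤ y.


Step 1: Factor n = 15481 = 113 · 137.
Step 2: Check the mod-4 condition on each prime factor: 113 ≡ 1 (mod 4), exponent 1; 137 ≡ 1 (mod 4), exponent 1.
All primes ≡ 3 (mod 4) appear to even exponent (or don't appear), so by the two-squares theorem n IS expressible as a sum of two squares.
Step 3: Build a representation. Here n = 113 · 137 is a product of primes ≡ 1 (mod 4). Each prime p ≡ 1 (mod 4) is itself a sum of two squares; find a² by testing p − a² for a perfect square:
  113: 113 − 1² = 112, 113 − 2² = 109, 113 − 3² = 104, 113 − 4² = 97, 113 − 5² = 88, 113 − 6² = 77, 113 − 7² = 64 = 8² ⇒ 113 = 7² + 8².
  137: 137 − 1² = 136, 137 − 2² = 133, 137 − 3² = 128, 137 − 4² = 121 = 11² ⇒ 137 = 4² + 11².
  Combine using the Brahmagupta–Fibonacci identity (a² + b²)(c² + d²) = (ac − bd)² + (ad + bc)² = (ac + bd)² + (ad − bc)²:
  113 · 137 = 15481: from (7² + 8²)(4² + 11²), take (7·4 − 8·11, 7·11 + 8·4) = (28 − 88, 77 + 32) = (-60, 109); dropping signs (only squares matter) gives (60, 109); check 60² + 109² = 3600 + 11881 = 15481 ✓.
Step 4: Order so x ≤ y and verify: 60² + 109² = 3600 + 11881 = 15481 = n. ✓

n = 15481 = 60² + 109² (one valid representation with x ≤ y).
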